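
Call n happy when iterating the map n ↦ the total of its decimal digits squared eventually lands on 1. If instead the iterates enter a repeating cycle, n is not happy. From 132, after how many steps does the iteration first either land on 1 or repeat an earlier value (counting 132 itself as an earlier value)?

15

132 → 1² + 3² + 2² = 1 + 9 + 4 = 14
14 → 1² + 4² = 1 + 16 = 17
17 → 1² + 7² = 1 + 49 = 50
50 → 5² + 0² = 25 + 0 = 25
25 → 2² + 5² = 4 + 25 = 29
29 → 2² + 9² = 4 + 81 = 85
85 → 8² + 5² = 64 + 25 = 89
89 → 8² + 9² = 64 + 81 = 145
145 → 1² + 4² + 5² = 1 + 16 + 25 = 42
42 → 4² + 2² = 16 + 4 = 20
20 → 2² + 0² = 4 + 0 = 4
4 → 4² = 16
16 → 1² + 6² = 1 + 36 = 37
37 → 3² + 7² = 9 + 49 = 58
58 → 5² + 8² = 25 + 64 = 89  — 89 repeats.
That took 15 steps.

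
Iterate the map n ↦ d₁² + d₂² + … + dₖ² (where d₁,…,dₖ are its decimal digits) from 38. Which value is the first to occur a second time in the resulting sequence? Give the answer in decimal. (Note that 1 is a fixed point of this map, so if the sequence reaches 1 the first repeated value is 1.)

38 → 3² + 8² = 9 + 64 = 73
73 → 7² + 3² = 49 + 9 = 58
58 → 5² + 8² = 25 + 64 = 89
89 → 8² + 9² = 64 + 81 = 145
145 → 1² + 4² + 5² = 1 + 16 + 25 = 42
42 → 4² + 2² = 16 + 4 = 20
20 → 2² + 0² = 4 + 0 = 4
4 → 4² = 16
16 → 1² + 6² = 1 + 36 = 37
37 → 3² + 7² = 9 + 49 = 58  — 58 already appeared earlier.

58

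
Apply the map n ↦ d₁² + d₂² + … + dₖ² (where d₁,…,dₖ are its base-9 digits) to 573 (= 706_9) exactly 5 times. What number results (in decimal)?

573 = (7,0,6)_9 → 7² + 0² + 6² = 85
85 = (1,0,4)_9 → 1² + 0² + 4² = 17
17 = (1,8)_9 → 1² + 8² = 65
65 = (7,2)_9 → 7² + 2² = 53
53 = (5,8)_9 → 5² + 8² = 89

89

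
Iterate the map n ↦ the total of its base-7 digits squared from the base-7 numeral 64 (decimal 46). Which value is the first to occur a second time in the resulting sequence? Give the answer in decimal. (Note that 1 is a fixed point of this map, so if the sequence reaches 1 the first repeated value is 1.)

10

46 = (6,4)_7 → 6² + 4² = 52
52 = (1,0,3)_7 → 1² + 0² + 3² = 10
10 = (1,3)_7 → 1² + 3² = 10  — 10 already appeared earlier.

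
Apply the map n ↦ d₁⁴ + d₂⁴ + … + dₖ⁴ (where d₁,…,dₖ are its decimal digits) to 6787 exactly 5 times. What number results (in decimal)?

3169

6787 → 6⁴ + 7⁴ + 8⁴ + 7⁴ = 10194
10194 → 1⁴ + 0⁴ + 1⁴ + 9⁴ + 4⁴ = 6819
6819 → 6⁴ + 8⁴ + 1⁴ + 9⁴ = 11954
11954 → 1⁴ + 1⁴ + 9⁴ + 5⁴ + 4⁴ = 7444
7444 → 7⁴ + 4⁴ + 4⁴ + 4⁴ = 3169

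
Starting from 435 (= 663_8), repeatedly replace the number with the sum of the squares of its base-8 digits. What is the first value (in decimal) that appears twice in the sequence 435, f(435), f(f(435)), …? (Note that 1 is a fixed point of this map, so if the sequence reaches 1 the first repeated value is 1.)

435 = (6,6,3)_8 → 6² + 6² + 3² = 81
81 = (1,2,1)_8 → 1² + 2² + 1² = 6
6 = (6)_8 → 6² = 36
36 = (4,4)_8 → 4² + 4² = 32
32 = (4,0)_8 → 4² + 0² = 16
16 = (2,0)_8 → 2² + 0² = 4
4 = (4)_8 → 4² = 16  — 16 already appeared earlier.

16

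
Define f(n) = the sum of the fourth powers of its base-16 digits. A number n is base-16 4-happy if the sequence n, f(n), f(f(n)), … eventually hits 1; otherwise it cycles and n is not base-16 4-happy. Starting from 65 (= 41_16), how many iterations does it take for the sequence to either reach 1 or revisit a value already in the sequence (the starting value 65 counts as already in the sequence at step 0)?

65 = (4,1)_16 → 4⁴ + 1⁴ = 256 + 1 = 257
257 = (1,0,1)_16 → 1⁴ + 0⁴ + 1⁴ = 1 + 0 + 1 = 2
2 = (2)_16 → 2⁴ = 16
16 = (1,0)_16 → 1⁴ + 0⁴ = 1 + 0 = 1  — reached 1.
That took 4 steps.

4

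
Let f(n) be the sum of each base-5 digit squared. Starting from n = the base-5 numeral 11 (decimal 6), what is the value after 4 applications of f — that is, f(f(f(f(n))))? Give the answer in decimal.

10

6 = (1,1)_5 → 1² + 1² = 2
2 = (2)_5 → 2² = 4
4 = (4)_5 → 4² = 16
16 = (3,1)_5 → 3² + 1² = 10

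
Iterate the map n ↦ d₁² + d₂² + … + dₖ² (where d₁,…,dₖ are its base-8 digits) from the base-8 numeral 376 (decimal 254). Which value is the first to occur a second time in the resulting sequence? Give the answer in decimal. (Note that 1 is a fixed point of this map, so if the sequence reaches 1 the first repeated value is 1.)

16

254 = (3,7,6)_8 → 3² + 7² + 6² = 9 + 49 + 36 = 94
94 = (1,3,6)_8 → 1² + 3² + 6² = 1 + 9 + 36 = 46
46 = (5,6)_8 → 5² + 6² = 25 + 36 = 61
61 = (7,5)_8 → 7² + 5² = 49 + 25 = 74
74 = (1,1,2)_8 → 1² + 1² + 2² = 1 + 1 + 4 = 6
6 = (6)_8 → 6² = 36
36 = (4,4)_8 → 4² + 4² = 16 + 16 = 32
32 = (4,0)_8 → 4² + 0² = 16 + 0 = 16
16 = (2,0)_8 → 2² + 0² = 4 + 0 = 4
4 = (4)_8 → 4² = 16  — 16 already appeared earlier.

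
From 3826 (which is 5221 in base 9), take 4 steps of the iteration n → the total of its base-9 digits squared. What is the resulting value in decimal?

74

3826 = (5,2,2,1)_9 → 5² + 2² + 2² + 1² = 34
34 = (3,7)_9 → 3² + 7² = 58
58 = (6,4)_9 → 6² + 4² = 52
52 = (5,7)_9 → 5² + 7² = 74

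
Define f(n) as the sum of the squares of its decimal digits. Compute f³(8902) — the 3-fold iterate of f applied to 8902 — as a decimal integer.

145

8902 → 149
149 → 98
98 → 145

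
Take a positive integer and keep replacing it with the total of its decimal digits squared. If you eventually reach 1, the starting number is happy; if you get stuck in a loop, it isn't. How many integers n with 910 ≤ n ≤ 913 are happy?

3

910: 910 → 82 → 68 → 100 → 1  — happy
911: 911 → 83 → 73 → 58 → 89 → 145 → 42 → 20 → 4 → 16 → 37 → 58  — not happy
912: 912 → 86 → 100 → 1  — happy
913: 913 → 91 → 82 → 68 → 100 → 1  — happy
happy: 910, 912, 913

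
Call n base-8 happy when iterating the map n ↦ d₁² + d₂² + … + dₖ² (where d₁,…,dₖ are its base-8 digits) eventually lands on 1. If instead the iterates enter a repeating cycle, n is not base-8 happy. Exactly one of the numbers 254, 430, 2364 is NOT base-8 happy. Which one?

254

254: 254 → 94 → 46 → 61 → 74 → 6 → 36 → 32 → 16 → 4 → 16  — repeats 16 (not base-8 happy)
430: 430 → 97 → 18 → 8 → 1  — reaches 1 (base-8 happy)
2364: 2364 → 97 → 18 → 8 → 1  — reaches 1 (base-8 happy)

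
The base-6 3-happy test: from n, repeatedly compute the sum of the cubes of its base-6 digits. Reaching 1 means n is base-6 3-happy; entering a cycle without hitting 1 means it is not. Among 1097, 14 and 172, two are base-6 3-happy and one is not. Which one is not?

1097: 1097 → 258 → 3 → 27 → 91 → 36 → 1  — reaches 1 (base-6 3-happy)
14: 14 → 16 → 72 → 8 → 9 → 28 → 128 → 62 → 73 → 9  — repeats 9 (not base-6 3-happy)
172: 172 → 192 → 133 → 92 → 43 → 3 → 27 → 91 → 36 → 1  — reaches 1 (base-6 3-happy)

14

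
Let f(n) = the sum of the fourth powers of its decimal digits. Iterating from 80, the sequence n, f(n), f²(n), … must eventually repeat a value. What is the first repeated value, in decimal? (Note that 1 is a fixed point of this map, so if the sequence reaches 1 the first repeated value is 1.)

80 → 4096
4096 → 8113
8113 → 4179
4179 → 9219
9219 → 13139
13139 → 6725
6725 → 4338
4338 → 4514
4514 → 1138
1138 → 4179  — 4179 already appeared earlier.

4179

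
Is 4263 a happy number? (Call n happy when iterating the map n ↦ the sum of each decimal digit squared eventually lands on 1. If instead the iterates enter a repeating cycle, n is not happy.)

4263 → 4² + 2² + 6² + 3² = 16 + 4 + 36 + 9 = 65
65 → 6² + 5² = 36 + 25 = 61
61 → 6² + 1² = 36 + 1 = 37
37 → 3² + 7² = 9 + 49 = 58
58 → 5² + 8² = 25 + 64 = 89
89 → 8² + 9² = 64 + 81 = 145
145 → 1² + 4² + 5² = 1 + 16 + 25 = 42
42 → 4² + 2² = 16 + 4 = 20
20 → 2² + 0² = 4 + 0 = 4
4 → 4² = 16
16 → 1² + 6² = 1 + 36 = 37  — 37 already seen; the sequence cycles without reaching 1.

not happy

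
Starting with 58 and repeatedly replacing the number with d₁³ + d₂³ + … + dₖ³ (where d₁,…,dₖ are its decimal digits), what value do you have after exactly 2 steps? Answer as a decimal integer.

586

58 → 637
637 → 586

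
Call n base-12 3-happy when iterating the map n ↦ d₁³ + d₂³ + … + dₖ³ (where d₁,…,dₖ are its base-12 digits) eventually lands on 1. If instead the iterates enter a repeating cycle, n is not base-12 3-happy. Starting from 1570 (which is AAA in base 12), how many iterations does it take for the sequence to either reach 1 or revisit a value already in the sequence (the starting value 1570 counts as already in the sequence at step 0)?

1570 = (10,10,10)_12 → 10³ + 10³ + 10³ = 1000 + 1000 + 1000 = 3000
3000 = (1,8,10,0)_12 → 1³ + 8³ + 10³ + 0³ = 1 + 512 + 1000 + 0 = 1513
1513 = (10,6,1)_12 → 10³ + 6³ + 1³ = 1000 + 216 + 1 = 1217
1217 = (8,5,5)_12 → 8³ + 5³ + 5³ = 512 + 125 + 125 = 762
762 = (5,3,6)_12 → 5³ + 3³ + 6³ = 125 + 27 + 216 = 368
368 = (2,6,8)_12 → 2³ + 6³ + 8³ = 8 + 216 + 512 = 736
736 = (5,1,4)_12 → 5³ + 1³ + 4³ = 125 + 1 + 64 = 190
190 = (1,3,10)_12 → 1³ + 3³ + 10³ = 1 + 27 + 1000 = 1028
1028 = (7,1,8)_12 → 7³ + 1³ + 8³ = 343 + 1 + 512 = 856
856 = (5,11,4)_12 → 5³ + 11³ + 4³ = 125 + 1331 + 64 = 1520
1520 = (10,6,8)_12 → 10³ + 6³ + 8³ = 1000 + 216 + 512 = 1728
1728 = (1,0,0,0)_12 → 1³ + 0³ + 0³ + 0³ = 1 + 0 + 0 + 0 = 1  — reached 1.
That took 12 steps.

12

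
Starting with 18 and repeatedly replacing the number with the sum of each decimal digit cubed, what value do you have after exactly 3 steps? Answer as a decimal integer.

18 → 1³ + 8³ = 513
513 → 5³ + 1³ + 3³ = 153
153 → 1³ + 5³ + 3³ = 153

153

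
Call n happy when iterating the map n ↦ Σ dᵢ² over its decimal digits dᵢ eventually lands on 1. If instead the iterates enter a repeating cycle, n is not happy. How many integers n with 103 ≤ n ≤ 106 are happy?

103: 103 → 10 → 1  — happy
104: 104 → 17 → 50 → 25 → 29 → 85 → 89 → 145 → 42 → 20 → 4 → 16 → 37 → 58 → 89  — not happy
105: 105 → 26 → 40 → 16 → 37 → 58 → 89 → 145 → 42 → 20 → 4 → 16  — not happy
106: 106 → 37 → 58 → 89 → 145 → 42 → 20 → 4 → 16 → 37  — not happy
happy: 103

1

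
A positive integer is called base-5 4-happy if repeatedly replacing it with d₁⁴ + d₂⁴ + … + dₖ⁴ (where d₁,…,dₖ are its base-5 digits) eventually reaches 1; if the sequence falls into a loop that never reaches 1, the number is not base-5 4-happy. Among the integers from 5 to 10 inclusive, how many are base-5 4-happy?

5: 5 → 1  — base-5 4-happy
6: 6 → 2 → 16 → 82 → 98 → 418 → 244 → 594 → 674 → 514 → 528 → 338 → 194 → 354 → 528  — not base-5 4-happy
7: 7 → 17 → 97 → 353 → 353  — not base-5 4-happy
8: 8 → 82 → 98 → 418 → 244 → 594 → 674 → 514 → 528 → 338 → 194 → 354 → 528  — not base-5 4-happy
9: 9 → 257 → 33 → 83 → 163 → 99 → 593 → 499 → 849 → 595 → 593  — not base-5 4-happy
10: 10 → 16 → 82 → 98 → 418 → 244 → 594 → 674 → 514 → 528 → 338 → 194 → 354 → 528  — not base-5 4-happy
base-5 4-happy: 5

1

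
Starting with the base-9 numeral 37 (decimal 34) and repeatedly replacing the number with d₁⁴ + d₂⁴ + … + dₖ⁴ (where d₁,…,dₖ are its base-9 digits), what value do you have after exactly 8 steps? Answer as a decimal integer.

34 = (3,7)_9 → 3⁴ + 7⁴ = 2482
2482 = (3,3,5,7)_9 → 3⁴ + 3⁴ + 5⁴ + 7⁴ = 3188
3188 = (4,3,3,2)_9 → 4⁴ + 3⁴ + 3⁴ + 2⁴ = 434
434 = (5,3,2)_9 → 5⁴ + 3⁴ + 2⁴ = 722
722 = (8,8,2)_9 → 8⁴ + 8⁴ + 2⁴ = 8208
8208 = (1,2,2,3,0)_9 → 1⁴ + 2⁴ + 2⁴ + 3⁴ + 0⁴ = 114
114 = (1,3,6)_9 → 1⁴ + 3⁴ + 6⁴ = 1378
1378 = (1,8,0,1)_9 → 1⁴ + 8⁴ + 0⁴ + 1⁴ = 4098

4098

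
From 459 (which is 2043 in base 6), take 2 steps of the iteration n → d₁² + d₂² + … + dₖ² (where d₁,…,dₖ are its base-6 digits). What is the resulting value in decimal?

459 = (2,0,4,3)_6 → 2² + 0² + 4² + 3² = 29
29 = (4,5)_6 → 4² + 5² = 41

41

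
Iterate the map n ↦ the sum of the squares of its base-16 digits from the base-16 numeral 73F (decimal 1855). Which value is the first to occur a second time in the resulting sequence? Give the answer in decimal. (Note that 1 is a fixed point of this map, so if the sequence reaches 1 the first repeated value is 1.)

1855 = (7,3,15)_16 → 7² + 3² + 15² = 49 + 9 + 225 = 283
283 = (1,1,11)_16 → 1² + 1² + 11² = 1 + 1 + 121 = 123
123 = (7,11)_16 → 7² + 11² = 49 + 121 = 170
170 = (10,10)_16 → 10² + 10² = 100 + 100 = 200
200 = (12,8)_16 → 12² + 8² = 144 + 64 = 208
208 = (13,0)_16 → 13² + 0² = 169 + 0 = 169
169 = (10,9)_16 → 10² + 9² = 100 + 81 = 181
181 = (11,5)_16 → 11² + 5² = 121 + 25 = 146
146 = (9,2)_16 → 9² + 2² = 81 + 4 = 85
85 = (5,5)_16 → 5² + 5² = 25 + 25 = 50
50 = (3,2)_16 → 3² + 2² = 9 + 4 = 13
13 = (13)_16 → 13² = 169  — 169 already appeared earlier.

169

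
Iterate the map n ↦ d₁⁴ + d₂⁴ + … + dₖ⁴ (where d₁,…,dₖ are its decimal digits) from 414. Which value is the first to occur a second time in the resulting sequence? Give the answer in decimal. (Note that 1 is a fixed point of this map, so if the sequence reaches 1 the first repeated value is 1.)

414 → 4⁴ + 1⁴ + 4⁴ = 256 + 1 + 256 = 513
513 → 5⁴ + 1⁴ + 3⁴ = 625 + 1 + 81 = 707
707 → 7⁴ + 0⁴ + 7⁴ = 2401 + 0 + 2401 = 4802
4802 → 4⁴ + 8⁴ + 0⁴ + 2⁴ = 256 + 4096 + 0 + 16 = 4368
4368 → 4⁴ + 3⁴ + 6⁴ + 8⁴ = 256 + 81 + 1296 + 4096 = 5729
5729 → 5⁴ + 7⁴ + 2⁴ + 9⁴ = 625 + 2401 + 16 + 6561 = 9603
9603 → 9⁴ + 6⁴ + 0⁴ + 3⁴ = 6561 + 1296 + 0 + 81 = 7938
7938 → 7⁴ + 9⁴ + 3⁴ + 8⁴ = 2401 + 6561 + 81 + 4096 = 13139
13139 → 1⁴ + 3⁴ + 1⁴ + 3⁴ + 9⁴ = 1 + 81 + 1 + 81 + 6561 = 6725
6725 → 6⁴ + 7⁴ + 2⁴ + 5⁴ = 1296 + 2401 + 16 + 625 = 4338
4338 → 4⁴ + 3⁴ + 3⁴ + 8⁴ = 256 + 81 + 81 + 4096 = 4514
4514 → 4⁴ + 5⁴ + 1⁴ + 4⁴ = 256 + 625 + 1 + 256 = 1138
1138 → 1⁴ + 1⁴ + 3⁴ + 8⁴ = 1 + 1 + 81 + 4096 = 4179
4179 → 4⁴ + 1⁴ + 7⁴ + 9⁴ = 256 + 1 + 2401 + 6561 = 9219
9219 → 9⁴ + 2⁴ + 1⁴ + 9⁴ = 6561 + 16 + 1 + 6561 = 13139  — 13139 already appeared earlier.

13139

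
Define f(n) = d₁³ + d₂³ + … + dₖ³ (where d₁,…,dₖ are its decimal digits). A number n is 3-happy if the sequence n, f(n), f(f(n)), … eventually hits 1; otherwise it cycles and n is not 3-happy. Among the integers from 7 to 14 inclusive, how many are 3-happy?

1

7: 7 → 343 → 118 → 514 → 190 → 730 → 370 → 370  (repeats 370)
8: 8 → 512 → 134 → 92 → 737 → 713 → 371 → 371  (repeats 371)
9: 9 → 729 → 1080 → 513 → 153 → 153  (repeats 153)
10: 10 → 1  (reaches 1)
11: 11 → 2 → 8 → 512 → 134 → 92 → 737 → 713 → 371 → 371  (repeats 371)
12: 12 → 9 → 729 → 1080 → 513 → 153 → 153  (repeats 153)
13: 13 → 28 → 520 → 133 → 55 → 250 → 133  (repeats 133)
14: 14 → 65 → 341 → 92 → 737 → 713 → 371 → 371  (repeats 371)
3-happy: 10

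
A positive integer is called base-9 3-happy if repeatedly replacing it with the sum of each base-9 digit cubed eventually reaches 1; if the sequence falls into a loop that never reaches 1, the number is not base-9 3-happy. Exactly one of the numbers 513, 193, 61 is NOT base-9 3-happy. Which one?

513

513: 513 → 243 → 27 → 27  — repeats 27 (not base-9 3-happy)
193: 193 → 99 → 9 → 1  — reaches 1 (base-9 3-happy)
61: 61 → 559 → 729 → 1  — reaches 1 (base-9 3-happy)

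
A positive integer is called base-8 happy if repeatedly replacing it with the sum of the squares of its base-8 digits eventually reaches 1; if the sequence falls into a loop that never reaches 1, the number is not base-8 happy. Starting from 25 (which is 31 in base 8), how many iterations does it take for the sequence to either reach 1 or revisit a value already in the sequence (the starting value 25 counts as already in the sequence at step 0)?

25 = (3,1)_8 → 10
10 = (1,2)_8 → 5
5 = (5)_8 → 25  — 25 repeats.
That took 3 steps.

3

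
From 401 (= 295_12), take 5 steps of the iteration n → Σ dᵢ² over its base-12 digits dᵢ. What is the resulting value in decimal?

65

401 = (2,9,5)_12 → 2² + 9² + 5² = 110
110 = (9,2)_12 → 9² + 2² = 85
85 = (7,1)_12 → 7² + 1² = 50
50 = (4,2)_12 → 4² + 2² = 20
20 = (1,8)_12 → 1² + 8² = 65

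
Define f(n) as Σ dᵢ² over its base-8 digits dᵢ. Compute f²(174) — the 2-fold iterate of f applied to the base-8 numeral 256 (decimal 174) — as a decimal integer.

174 = (2,5,6)_8 → 2² + 5² + 6² = 4 + 25 + 36 = 65
65 = (1,0,1)_8 → 1² + 0² + 1² = 1 + 0 + 1 = 2

2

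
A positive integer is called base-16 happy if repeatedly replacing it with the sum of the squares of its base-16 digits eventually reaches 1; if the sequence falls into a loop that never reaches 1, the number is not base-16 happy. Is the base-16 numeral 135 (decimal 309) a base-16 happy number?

309 = (1,3,5)_16 → 35
35 = (2,3)_16 → 13
13 = (13)_16 → 169
169 = (10,9)_16 → 181
181 = (11,5)_16 → 146
146 = (9,2)_16 → 85
85 = (5,5)_16 → 50
50 = (3,2)_16 → 13  — 13 already seen; the sequence cycles without reaching 1.

not base-16 happy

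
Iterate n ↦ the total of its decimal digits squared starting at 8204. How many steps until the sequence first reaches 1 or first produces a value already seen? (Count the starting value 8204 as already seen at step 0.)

8204 → 8² + 2² + 0² + 4² = 84
84 → 8² + 4² = 80
80 → 8² + 0² = 64
64 → 6² + 4² = 52
52 → 5² + 2² = 29
29 → 2² + 9² = 85
85 → 8² + 5² = 89
89 → 8² + 9² = 145
145 → 1² + 4² + 5² = 42
42 → 4² + 2² = 20
20 → 2² + 0² = 4
4 → 4² = 16
16 → 1² + 6² = 37
37 → 3² + 7² = 58
58 → 5² + 8² = 89  — 89 repeats.
That took 15 steps.

15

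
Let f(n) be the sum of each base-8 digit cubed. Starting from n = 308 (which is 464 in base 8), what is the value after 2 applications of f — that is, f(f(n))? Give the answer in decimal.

308 = (4,6,4)_8 → 344
344 = (5,3,0)_8 → 152

152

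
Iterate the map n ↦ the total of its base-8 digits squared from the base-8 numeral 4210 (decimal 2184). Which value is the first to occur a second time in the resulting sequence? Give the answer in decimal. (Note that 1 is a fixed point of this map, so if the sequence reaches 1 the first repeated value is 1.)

20

2184 = (4,2,1,0)_8 → 21
21 = (2,5)_8 → 29
29 = (3,5)_8 → 34
34 = (4,2)_8 → 20
20 = (2,4)_8 → 20  — 20 already appeared earlier.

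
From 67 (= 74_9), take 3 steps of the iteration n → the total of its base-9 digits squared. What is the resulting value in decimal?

67 = (7,4)_9 → 7² + 4² = 65
65 = (7,2)_9 → 7² + 2² = 53
53 = (5,8)_9 → 5² + 8² = 89

89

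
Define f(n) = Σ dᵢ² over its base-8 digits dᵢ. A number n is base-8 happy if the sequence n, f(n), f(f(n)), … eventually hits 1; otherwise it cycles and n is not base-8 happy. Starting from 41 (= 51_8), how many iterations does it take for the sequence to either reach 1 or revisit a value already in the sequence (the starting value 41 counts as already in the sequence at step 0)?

41 = (5,1)_8 → 26
26 = (3,2)_8 → 13
13 = (1,5)_8 → 26  — 26 repeats.
That took 3 steps.

3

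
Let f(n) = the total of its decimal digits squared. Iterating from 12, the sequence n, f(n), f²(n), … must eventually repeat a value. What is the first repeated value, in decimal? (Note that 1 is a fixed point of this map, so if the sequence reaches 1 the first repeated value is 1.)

12 → 1² + 2² = 1 + 4 = 5
5 → 5² = 25
25 → 2² + 5² = 4 + 25 = 29
29 → 2² + 9² = 4 + 81 = 85
85 → 8² + 5² = 64 + 25 = 89
89 → 8² + 9² = 64 + 81 = 145
145 → 1² + 4² + 5² = 1 + 16 + 25 = 42
42 → 4² + 2² = 16 + 4 = 20
20 → 2² + 0² = 4 + 0 = 4
4 → 4² = 16
16 → 1² + 6² = 1 + 36 = 37
37 → 3² + 7² = 9 + 49 = 58
58 → 5² + 8² = 25 + 64 = 89  — 89 already appeared earlier.

89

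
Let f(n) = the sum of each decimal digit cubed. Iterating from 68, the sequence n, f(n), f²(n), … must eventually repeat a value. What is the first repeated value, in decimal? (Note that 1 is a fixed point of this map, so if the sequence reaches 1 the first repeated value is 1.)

371

68 → 6³ + 8³ = 216 + 512 = 728
728 → 7³ + 2³ + 8³ = 343 + 8 + 512 = 863
863 → 8³ + 6³ + 3³ = 512 + 216 + 27 = 755
755 → 7³ + 5³ + 5³ = 343 + 125 + 125 = 593
593 → 5³ + 9³ + 3³ = 125 + 729 + 27 = 881
881 → 8³ + 8³ + 1³ = 512 + 512 + 1 = 1025
1025 → 1³ + 0³ + 2³ + 5³ = 1 + 0 + 8 + 125 = 134
134 → 1³ + 3³ + 4³ = 1 + 27 + 64 = 92
92 → 9³ + 2³ = 729 + 8 = 737
737 → 7³ + 3³ + 7³ = 343 + 27 + 343 = 713
713 → 7³ + 1³ + 3³ = 343 + 1 + 27 = 371
371 → 3³ + 7³ + 1³ = 27 + 343 + 1 = 371  — 371 already appeared earlier.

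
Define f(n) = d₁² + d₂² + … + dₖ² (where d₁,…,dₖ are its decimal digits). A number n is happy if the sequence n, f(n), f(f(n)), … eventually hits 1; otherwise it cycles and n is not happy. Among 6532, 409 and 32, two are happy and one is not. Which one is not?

6532

6532: 6532 → 74 → 65 → 61 → 37 → 58 → 89 → 145 → 42 → 20 → 4 → 16 → 37  — repeats 37 (not happy)
409: 409 → 97 → 130 → 10 → 1  — reaches 1 (happy)
32: 32 → 13 → 10 → 1  — reaches 1 (happy)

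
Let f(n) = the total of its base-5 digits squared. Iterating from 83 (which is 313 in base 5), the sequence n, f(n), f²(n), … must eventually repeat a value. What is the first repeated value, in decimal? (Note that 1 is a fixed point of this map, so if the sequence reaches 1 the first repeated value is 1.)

1

83 = (3,1,3)_5 → 3² + 1² + 3² = 9 + 1 + 9 = 19
19 = (3,4)_5 → 3² + 4² = 9 + 16 = 25
25 = (1,0,0)_5 → 1² + 0² + 0² = 1 + 0 + 0 = 1  — reached the fixed point 1.
1 → 1, so 1 is the first repeated value.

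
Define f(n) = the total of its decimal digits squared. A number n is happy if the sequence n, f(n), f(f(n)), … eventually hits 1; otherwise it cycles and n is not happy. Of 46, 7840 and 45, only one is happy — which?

46: 46 → 52 → 29 → 85 → 89 → 145 → 42 → 20 → 4 → 16 → 37 → 58 → 89  — repeats 89 (not happy)
7840: 7840 → 129 → 86 → 100 → 1  — reaches 1 (happy)
45: 45 → 41 → 17 → 50 → 25 → 29 → 85 → 89 → 145 → 42 → 20 → 4 → 16 → 37 → 58 → 89  — repeats 89 (not happy)

7840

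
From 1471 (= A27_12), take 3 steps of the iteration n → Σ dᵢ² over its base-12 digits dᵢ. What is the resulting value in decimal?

136

1471 = (10,2,7)_12 → 10² + 2² + 7² = 100 + 4 + 49 = 153
153 = (1,0,9)_12 → 1² + 0² + 9² = 1 + 0 + 81 = 82
82 = (6,10)_12 → 6² + 10² = 36 + 100 = 136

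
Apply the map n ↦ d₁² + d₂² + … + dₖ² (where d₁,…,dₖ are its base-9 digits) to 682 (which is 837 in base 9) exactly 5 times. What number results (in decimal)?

682 = (8,3,7)_9 → 8² + 3² + 7² = 122
122 = (1,4,5)_9 → 1² + 4² + 5² = 42
42 = (4,6)_9 → 4² + 6² = 52
52 = (5,7)_9 → 5² + 7² = 74
74 = (8,2)_9 → 8² + 2² = 68

68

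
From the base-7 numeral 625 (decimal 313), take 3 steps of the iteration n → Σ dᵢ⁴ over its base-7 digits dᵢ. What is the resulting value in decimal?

313 = (6,2,5)_7 → 6⁴ + 2⁴ + 5⁴ = 1937
1937 = (5,4,3,5)_7 → 5⁴ + 4⁴ + 3⁴ + 5⁴ = 1587
1587 = (4,4,2,5)_7 → 4⁴ + 4⁴ + 2⁴ + 5⁴ = 1153

1153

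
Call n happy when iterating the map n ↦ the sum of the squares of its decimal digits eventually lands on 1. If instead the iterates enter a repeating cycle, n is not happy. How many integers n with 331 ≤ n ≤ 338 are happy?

2

331: 331 → 19 → 82 → 68 → 100 → 1  (reaches 1)
332: 332 → 22 → 8 → 64 → 52 → 29 → 85 → 89 → 145 → 42 → 20 → 4 → 16 → 37 → 58 → 89  (repeats 89)
333: 333 → 27 → 53 → 34 → 25 → 29 → 85 → 89 → 145 → 42 → 20 → 4 → 16 → 37 → 58 → 89  (repeats 89)
334: 334 → 34 → 25 → 29 → 85 → 89 → 145 → 42 → 20 → 4 → 16 → 37 → 58 → 89  (repeats 89)
335: 335 → 43 → 25 → 29 → 85 → 89 → 145 → 42 → 20 → 4 → 16 → 37 → 58 → 89  (repeats 89)
336: 336 → 54 → 41 → 17 → 50 → 25 → 29 → 85 → 89 → 145 → 42 → 20 → 4 → 16 → 37 → 58 → 89  (repeats 89)
337: 337 → 67 → 85 → 89 → 145 → 42 → 20 → 4 → 16 → 37 → 58 → 89  (repeats 89)
338: 338 → 82 → 68 → 100 → 1  (reaches 1)
happy: 331, 338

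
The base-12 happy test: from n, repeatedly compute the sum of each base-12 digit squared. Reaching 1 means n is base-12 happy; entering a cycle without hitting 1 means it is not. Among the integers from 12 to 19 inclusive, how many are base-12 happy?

12: 12 → 1  (reaches 1)
13: 13 → 2 → 4 → 16 → 17 → 26 → 8 → 64 → 41 → 34 → 104 → 128 → 164 → 66 → 61 → 26  (repeats 26)
14: 14 → 5 → 25 → 5  (repeats 5)
15: 15 → 10 → 100 → 80 → 100  (repeats 100)
16: 16 → 17 → 26 → 8 → 64 → 41 → 34 → 104 → 128 → 164 → 66 → 61 → 26  (repeats 26)
17: 17 → 26 → 8 → 64 → 41 → 34 → 104 → 128 → 164 → 66 → 61 → 26  (repeats 26)
18: 18 → 37 → 10 → 100 → 80 → 100  (repeats 100)
19: 19 → 50 → 20 → 65 → 50  (repeats 50)
base-12 happy: 12

1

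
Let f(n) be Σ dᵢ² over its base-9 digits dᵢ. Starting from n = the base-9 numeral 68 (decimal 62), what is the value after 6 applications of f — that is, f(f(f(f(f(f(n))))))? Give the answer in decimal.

50

62 = (6,8)_9 → 6² + 8² = 36 + 64 = 100
100 = (1,2,1)_9 → 1² + 2² + 1² = 1 + 4 + 1 = 6
6 = (6)_9 → 6² = 36
36 = (4,0)_9 → 4² + 0² = 16 + 0 = 16
16 = (1,7)_9 → 1² + 7² = 1 + 49 = 50
50 = (5,5)_9 → 5² + 5² = 25 + 25 = 50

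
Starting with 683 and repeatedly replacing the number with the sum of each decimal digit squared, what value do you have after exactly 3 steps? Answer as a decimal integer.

683 → 6² + 8² + 3² = 36 + 64 + 9 = 109
109 → 1² + 0² + 9² = 1 + 0 + 81 = 82
82 → 8² + 2² = 64 + 4 = 68

68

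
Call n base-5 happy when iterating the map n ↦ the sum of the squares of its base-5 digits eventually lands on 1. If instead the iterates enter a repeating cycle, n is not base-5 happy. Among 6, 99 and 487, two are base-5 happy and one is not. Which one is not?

6: 6 → 2 → 4 → 16 → 10 → 4  — repeats 4 (not base-5 happy)
99: 99 → 41 → 11 → 5 → 1  — reaches 1 (base-5 happy)
487: 487 → 33 → 11 → 5 → 1  — reaches 1 (base-5 happy)

6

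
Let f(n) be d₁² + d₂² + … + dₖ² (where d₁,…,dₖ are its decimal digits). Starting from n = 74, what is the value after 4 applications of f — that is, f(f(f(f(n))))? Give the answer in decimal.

58

74 → 7² + 4² = 49 + 16 = 65
65 → 6² + 5² = 36 + 25 = 61
61 → 6² + 1² = 36 + 1 = 37
37 → 3² + 7² = 9 + 49 = 58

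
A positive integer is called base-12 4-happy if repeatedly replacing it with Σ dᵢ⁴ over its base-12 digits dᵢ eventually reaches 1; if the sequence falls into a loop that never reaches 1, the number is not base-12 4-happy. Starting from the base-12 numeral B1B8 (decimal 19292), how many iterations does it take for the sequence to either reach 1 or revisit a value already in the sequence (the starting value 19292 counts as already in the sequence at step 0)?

19292 = (11,1,11,8)_12 → 33379
33379 = (1,7,3,9,7)_12 → 11445
11445 = (6,7,5,9)_12 → 10883
10883 = (6,3,6,11)_12 → 17314
17314 = (10,0,2,10)_12 → 20016
20016 = (11,7,0,0)_12 → 17042
17042 = (9,10,4,2)_12 → 16833
16833 = (9,8,10,9)_12 → 27218
27218 = (1,3,9,0,2)_12 → 6659
6659 = (3,10,2,11)_12 → 24738
24738 = (1,2,3,9,6)_12 → 7955
7955 = (4,7,2,11)_12 → 17314  — 17314 repeats.
That took 12 steps.

12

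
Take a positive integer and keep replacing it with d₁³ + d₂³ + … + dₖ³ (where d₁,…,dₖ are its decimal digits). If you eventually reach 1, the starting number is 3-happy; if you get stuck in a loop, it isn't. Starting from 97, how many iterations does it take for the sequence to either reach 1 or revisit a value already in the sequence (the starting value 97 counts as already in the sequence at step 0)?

97 → 9³ + 7³ = 1072
1072 → 1³ + 0³ + 7³ + 2³ = 352
352 → 3³ + 5³ + 2³ = 160
160 → 1³ + 6³ + 0³ = 217
217 → 2³ + 1³ + 7³ = 352  — 352 repeats.
That took 5 steps.

5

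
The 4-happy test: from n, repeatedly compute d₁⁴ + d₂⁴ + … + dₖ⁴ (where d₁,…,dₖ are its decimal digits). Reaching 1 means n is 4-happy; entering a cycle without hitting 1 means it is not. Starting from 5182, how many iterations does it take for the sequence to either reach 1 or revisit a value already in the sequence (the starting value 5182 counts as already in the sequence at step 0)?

13

5182 → 4738
4738 → 6834
6834 → 5729
5729 → 9603
9603 → 7938
7938 → 13139
13139 → 6725
6725 → 4338
4338 → 4514
4514 → 1138
1138 → 4179
4179 → 9219
9219 → 13139  — 13139 repeats.
That took 13 steps.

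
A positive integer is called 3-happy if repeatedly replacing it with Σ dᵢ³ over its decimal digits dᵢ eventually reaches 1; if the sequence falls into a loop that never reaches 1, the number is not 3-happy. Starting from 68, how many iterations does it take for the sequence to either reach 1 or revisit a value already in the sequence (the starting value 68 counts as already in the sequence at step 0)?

12

68 → 6³ + 8³ = 216 + 512 = 728
728 → 7³ + 2³ + 8³ = 343 + 8 + 512 = 863
863 → 8³ + 6³ + 3³ = 512 + 216 + 27 = 755
755 → 7³ + 5³ + 5³ = 343 + 125 + 125 = 593
593 → 5³ + 9³ + 3³ = 125 + 729 + 27 = 881
881 → 8³ + 8³ + 1³ = 512 + 512 + 1 = 1025
1025 → 1³ + 0³ + 2³ + 5³ = 1 + 0 + 8 + 125 = 134
134 → 1³ + 3³ + 4³ = 1 + 27 + 64 = 92
92 → 9³ + 2³ = 729 + 8 = 737
737 → 7³ + 3³ + 7³ = 343 + 27 + 343 = 713
713 → 7³ + 1³ + 3³ = 343 + 1 + 27 = 371
371 → 3³ + 7³ + 1³ = 27 + 343 + 1 = 371  — 371 repeats.
That took 12 steps.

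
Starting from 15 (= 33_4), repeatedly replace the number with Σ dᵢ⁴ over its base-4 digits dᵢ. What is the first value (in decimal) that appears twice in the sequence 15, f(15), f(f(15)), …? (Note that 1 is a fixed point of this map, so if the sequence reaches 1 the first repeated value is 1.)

81

15 = (3,3)_4 → 3⁴ + 3⁴ = 162
162 = (2,2,0,2)_4 → 2⁴ + 2⁴ + 0⁴ + 2⁴ = 48
48 = (3,0,0)_4 → 3⁴ + 0⁴ + 0⁴ = 81
81 = (1,1,0,1)_4 → 1⁴ + 1⁴ + 0⁴ + 1⁴ = 3
3 = (3)_4 → 3⁴ = 81  — 81 already appeared earlier.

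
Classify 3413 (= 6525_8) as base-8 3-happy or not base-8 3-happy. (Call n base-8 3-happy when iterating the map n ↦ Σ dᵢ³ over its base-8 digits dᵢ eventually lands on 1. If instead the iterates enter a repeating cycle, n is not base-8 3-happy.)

3413 = (6,5,2,5)_8 → 6³ + 5³ + 2³ + 5³ = 216 + 125 + 8 + 125 = 474
474 = (7,3,2)_8 → 7³ + 3³ + 2³ = 343 + 27 + 8 = 378
378 = (5,7,2)_8 → 5³ + 7³ + 2³ = 125 + 343 + 8 = 476
476 = (7,3,4)_8 → 7³ + 3³ + 4³ = 343 + 27 + 64 = 434
434 = (6,6,2)_8 → 6³ + 6³ + 2³ = 216 + 216 + 8 = 440
440 = (6,7,0)_8 → 6³ + 7³ + 0³ = 216 + 343 + 0 = 559
559 = (1,0,5,7)_8 → 1³ + 0³ + 5³ + 7³ = 1 + 0 + 125 + 343 = 469
469 = (7,2,5)_8 → 7³ + 2³ + 5³ = 343 + 8 + 125 = 476  — 476 already seen; the sequence cycles without reaching 1.

not base-8 3-happy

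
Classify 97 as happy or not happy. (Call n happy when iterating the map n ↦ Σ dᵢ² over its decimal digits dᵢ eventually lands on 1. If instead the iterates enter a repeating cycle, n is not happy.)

97 → 9² + 7² = 81 + 49 = 130
130 → 1² + 3² + 0² = 1 + 9 + 0 = 10
10 → 1² + 0² = 1 + 0 = 1  — reached 1.

happy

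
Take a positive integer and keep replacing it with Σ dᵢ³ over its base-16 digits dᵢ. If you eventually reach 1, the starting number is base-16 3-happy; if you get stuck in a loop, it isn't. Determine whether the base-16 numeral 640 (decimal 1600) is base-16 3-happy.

1600 = (6,4,0)_16 → 6³ + 4³ + 0³ = 216 + 64 + 0 = 280
280 = (1,1,8)_16 → 1³ + 1³ + 8³ = 1 + 1 + 512 = 514
514 = (2,0,2)_16 → 2³ + 0³ + 2³ = 8 + 0 + 8 = 16
16 = (1,0)_16 → 1³ + 0³ = 1 + 0 = 1  — reached 1.

base-16 3-happy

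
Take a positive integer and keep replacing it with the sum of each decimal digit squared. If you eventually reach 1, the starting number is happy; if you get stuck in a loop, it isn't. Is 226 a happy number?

happy

226 → 2² + 2² + 6² = 44
44 → 4² + 4² = 32
32 → 3² + 2² = 13
13 → 1² + 3² = 10
10 → 1² + 0² = 1  — reached 1.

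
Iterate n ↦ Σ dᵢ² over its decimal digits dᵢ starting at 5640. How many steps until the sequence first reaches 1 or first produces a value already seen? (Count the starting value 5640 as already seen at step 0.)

5640 → 5² + 6² + 4² + 0² = 25 + 36 + 16 + 0 = 77
77 → 7² + 7² = 49 + 49 = 98
98 → 9² + 8² = 81 + 64 = 145
145 → 1² + 4² + 5² = 1 + 16 + 25 = 42
42 → 4² + 2² = 16 + 4 = 20
20 → 2² + 0² = 4 + 0 = 4
4 → 4² = 16
16 → 1² + 6² = 1 + 36 = 37
37 → 3² + 7² = 9 + 49 = 58
58 → 5² + 8² = 25 + 64 = 89
89 → 8² + 9² = 64 + 81 = 145  — 145 repeats.
That took 11 steps.

11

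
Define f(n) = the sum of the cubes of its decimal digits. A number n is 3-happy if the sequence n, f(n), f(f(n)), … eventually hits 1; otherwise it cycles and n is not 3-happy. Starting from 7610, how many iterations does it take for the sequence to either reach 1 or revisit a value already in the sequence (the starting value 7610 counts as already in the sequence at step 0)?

7

7610 → 7³ + 6³ + 1³ + 0³ = 343 + 216 + 1 + 0 = 560
560 → 5³ + 6³ + 0³ = 125 + 216 + 0 = 341
341 → 3³ + 4³ + 1³ = 27 + 64 + 1 = 92
92 → 9³ + 2³ = 729 + 8 = 737
737 → 7³ + 3³ + 7³ = 343 + 27 + 343 = 713
713 → 7³ + 1³ + 3³ = 343 + 1 + 27 = 371
371 → 3³ + 7³ + 1³ = 27 + 343 + 1 = 371  — 371 repeats.
That took 7 steps.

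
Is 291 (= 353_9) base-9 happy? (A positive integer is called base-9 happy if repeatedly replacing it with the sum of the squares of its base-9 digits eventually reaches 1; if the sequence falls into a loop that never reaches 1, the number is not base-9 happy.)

291 = (3,5,3)_9 → 3² + 5² + 3² = 43
43 = (4,7)_9 → 4² + 7² = 65
65 = (7,2)_9 → 7² + 2² = 53
53 = (5,8)_9 → 5² + 8² = 89
89 = (1,0,8)_9 → 1² + 0² + 8² = 65  — 65 already seen; the sequence cycles without reaching 1.

not base-9 happy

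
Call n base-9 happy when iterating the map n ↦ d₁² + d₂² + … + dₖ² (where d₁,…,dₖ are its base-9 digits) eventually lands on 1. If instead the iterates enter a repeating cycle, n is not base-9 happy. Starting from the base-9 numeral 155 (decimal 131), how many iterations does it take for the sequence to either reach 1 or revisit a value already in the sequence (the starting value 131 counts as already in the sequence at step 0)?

8

131 = (1,5,5)_9 → 1² + 5² + 5² = 51
51 = (5,6)_9 → 5² + 6² = 61
61 = (6,7)_9 → 6² + 7² = 85
85 = (1,0,4)_9 → 1² + 0² + 4² = 17
17 = (1,8)_9 → 1² + 8² = 65
65 = (7,2)_9 → 7² + 2² = 53
53 = (5,8)_9 → 5² + 8² = 89
89 = (1,0,8)_9 → 1² + 0² + 8² = 65  — 65 repeats.
That took 8 steps.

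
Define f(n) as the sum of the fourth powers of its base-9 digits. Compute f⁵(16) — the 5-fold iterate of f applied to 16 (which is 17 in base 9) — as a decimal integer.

16 = (1,7)_9 → 1⁴ + 7⁴ = 2402
2402 = (3,2,5,8)_9 → 3⁴ + 2⁴ + 5⁴ + 8⁴ = 4818
4818 = (6,5,4,3)_9 → 6⁴ + 5⁴ + 4⁴ + 3⁴ = 2258
2258 = (3,0,7,8)_9 → 3⁴ + 0⁴ + 7⁴ + 8⁴ = 6578
6578 = (1,0,0,1,8)_9 → 1⁴ + 0⁴ + 0⁴ + 1⁴ + 8⁴ = 4098

4098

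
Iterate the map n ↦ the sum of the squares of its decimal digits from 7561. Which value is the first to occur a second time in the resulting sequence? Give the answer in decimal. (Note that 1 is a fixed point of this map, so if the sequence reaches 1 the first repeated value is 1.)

37

7561 → 7² + 5² + 6² + 1² = 49 + 25 + 36 + 1 = 111
111 → 1² + 1² + 1² = 1 + 1 + 1 = 3
3 → 3² = 9
9 → 9² = 81
81 → 8² + 1² = 64 + 1 = 65
65 → 6² + 5² = 36 + 25 = 61
61 → 6² + 1² = 36 + 1 = 37
37 → 3² + 7² = 9 + 49 = 58
58 → 5² + 8² = 25 + 64 = 89
89 → 8² + 9² = 64 + 81 = 145
145 → 1² + 4² + 5² = 1 + 16 + 25 = 42
42 → 4² + 2² = 16 + 4 = 20
20 → 2² + 0² = 4 + 0 = 4
4 → 4² = 16
16 → 1² + 6² = 1 + 36 = 37  — 37 already appeared earlier.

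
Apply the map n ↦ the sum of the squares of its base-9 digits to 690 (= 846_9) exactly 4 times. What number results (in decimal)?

690 = (8,4,6)_9 → 116
116 = (1,3,8)_9 → 74
74 = (8,2)_9 → 68
68 = (7,5)_9 → 74

74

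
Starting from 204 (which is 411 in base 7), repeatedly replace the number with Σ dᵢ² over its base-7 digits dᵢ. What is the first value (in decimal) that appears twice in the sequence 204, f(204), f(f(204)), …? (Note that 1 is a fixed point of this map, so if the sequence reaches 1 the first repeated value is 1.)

204 = (4,1,1)_7 → 4² + 1² + 1² = 16 + 1 + 1 = 18
18 = (2,4)_7 → 2² + 4² = 4 + 16 = 20
20 = (2,6)_7 → 2² + 6² = 4 + 36 = 40
40 = (5,5)_7 → 5² + 5² = 25 + 25 = 50
50 = (1,0,1)_7 → 1² + 0² + 1² = 1 + 0 + 1 = 2
2 = (2)_7 → 2² = 4
4 = (4)_7 → 4² = 16
16 = (2,2)_7 → 2² + 2² = 4 + 4 = 8
8 = (1,1)_7 → 1² + 1² = 1 + 1 = 2  — 2 already appeared earlier.

2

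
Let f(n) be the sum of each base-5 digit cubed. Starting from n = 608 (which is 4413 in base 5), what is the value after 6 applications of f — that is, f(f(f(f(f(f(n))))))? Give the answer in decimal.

28

608 = (4,4,1,3)_5 → 4³ + 4³ + 1³ + 3³ = 156
156 = (1,1,1,1)_5 → 1³ + 1³ + 1³ + 1³ = 4
4 = (4)_5 → 4³ = 64
64 = (2,2,4)_5 → 2³ + 2³ + 4³ = 80
80 = (3,1,0)_5 → 3³ + 1³ + 0³ = 28
28 = (1,0,3)_5 → 1³ + 0³ + 3³ = 28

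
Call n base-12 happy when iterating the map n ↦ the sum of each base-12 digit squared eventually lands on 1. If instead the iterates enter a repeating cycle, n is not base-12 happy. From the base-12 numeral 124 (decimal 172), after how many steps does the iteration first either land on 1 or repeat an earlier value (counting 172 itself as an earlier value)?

172 = (1,2,4)_12 → 1² + 2² + 4² = 21
21 = (1,9)_12 → 1² + 9² = 82
82 = (6,10)_12 → 6² + 10² = 136
136 = (11,4)_12 → 11² + 4² = 137
137 = (11,5)_12 → 11² + 5² = 146
146 = (1,0,2)_12 → 1² + 0² + 2² = 5
5 = (5)_12 → 5² = 25
25 = (2,1)_12 → 2² + 1² = 5  — 5 repeats.
That took 8 steps.

8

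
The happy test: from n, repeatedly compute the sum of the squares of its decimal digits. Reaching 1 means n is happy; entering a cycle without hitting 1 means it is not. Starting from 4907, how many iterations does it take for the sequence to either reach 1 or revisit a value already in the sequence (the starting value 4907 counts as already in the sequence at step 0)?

15

4907 → 4² + 9² + 0² + 7² = 146
146 → 1² + 4² + 6² = 53
53 → 5² + 3² = 34
34 → 3² + 4² = 25
25 → 2² + 5² = 29
29 → 2² + 9² = 85
85 → 8² + 5² = 89
89 → 8² + 9² = 145
145 → 1² + 4² + 5² = 42
42 → 4² + 2² = 20
20 → 2² + 0² = 4
4 → 4² = 16
16 → 1² + 6² = 37
37 → 3² + 7² = 58
58 → 5² + 8² = 89  — 89 repeats.
That took 15 steps.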